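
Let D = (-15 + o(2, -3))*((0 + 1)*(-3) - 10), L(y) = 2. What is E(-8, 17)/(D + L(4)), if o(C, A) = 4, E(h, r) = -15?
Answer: -3/29 ≈ -0.10345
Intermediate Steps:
D = 143 (D = (-15 + 4)*((0 + 1)*(-3) - 10) = -11*(1*(-3) - 10) = -11*(-3 - 10) = -11*(-13) = 143)
E(-8, 17)/(D + L(4)) = -15/(143 + 2) = -15/145 = -15*1/145 = -3/29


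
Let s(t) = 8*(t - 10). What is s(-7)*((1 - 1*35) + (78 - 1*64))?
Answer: 2720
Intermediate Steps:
s(t) = -80 + 8*t (s(t) = 8*(-10 + t) = -80 + 8*t)
s(-7)*((1 - 1*35) + (78 - 1*64)) = (-80 + 8*(-7))*((1 - 1*35) + (78 - 1*64)) = (-80 - 56)*((1 - 35) + (78 - 64)) = -136*(-34 + 14) = -136*(-20) = 2720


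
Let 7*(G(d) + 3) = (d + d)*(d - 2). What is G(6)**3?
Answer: 19683/343 ≈ 57.385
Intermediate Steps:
G(d) = -3 + 2*d*(-2 + d)/7 (G(d) = -3 + ((d + d)*(d - 2))/7 = -3 + ((2*d)*(-2 + d))/7 = -3 + (2*d*(-2 + d))/7 = -3 + 2*d*(-2 + d)/7)
G(6)**3 = (-3 - 4/7*6 + (2/7)*6**2)**3 = (-3 - 24/7 + (2/7)*36)**3 = (-3 - 24/7 + 72/7)**3 = (27/7)**3 = 19683/343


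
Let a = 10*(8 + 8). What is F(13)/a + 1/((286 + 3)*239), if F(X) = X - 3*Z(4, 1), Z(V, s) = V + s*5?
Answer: -483417/5525680 ≈ -0.087486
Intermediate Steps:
Z(V, s) = V + 5*s
F(X) = -27 + X (F(X) = X - 3*(4 + 5*1) = X - 3*(4 + 5) = X - 3*9 = X - 27 = -27 + X)
a = 160 (a = 10*16 = 160)
F(13)/a + 1/((286 + 3)*239) = (-27 + 13)/160 + 1/((286 + 3)*239) = -14*1/160 + (1/239)/289 = -7/80 + (1/289)*(1/239) = -7/80 + 1/69071 = -483417/5525680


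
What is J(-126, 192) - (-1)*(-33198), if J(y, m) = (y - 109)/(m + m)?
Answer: -12748267/384 ≈ -33199.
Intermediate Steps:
J(y, m) = (-109 + y)/(2*m) (J(y, m) = (-109 + y)/((2*m)) = (-109 + y)*(1/(2*m)) = (-109 + y)/(2*m))
J(-126, 192) - (-1)*(-33198) = (½)*(-109 - 126)/192 - (-1)*(-33198) = (½)*(1/192)*(-235) - 1*33198 = -235/384 - 33198 = -12748267/384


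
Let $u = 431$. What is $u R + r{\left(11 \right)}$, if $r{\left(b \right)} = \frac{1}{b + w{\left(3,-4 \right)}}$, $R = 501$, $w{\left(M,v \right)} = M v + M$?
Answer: $\frac{431863}{2} \approx 2.1593 \cdot 10^{5}$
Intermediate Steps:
$w{\left(M,v \right)} = M + M v$
$r{\left(b \right)} = \frac{1}{-9 + b}$ ($r{\left(b \right)} = \frac{1}{b + 3 \left(1 - 4\right)} = \frac{1}{b + 3 \left(-3\right)} = \frac{1}{b - 9} = \frac{1}{-9 + b}$)
$u R + r{\left(11 \right)} = 431 \cdot 501 + \frac{1}{-9 + 11} = 215931 + \frac{1}{2} = \frac{431863}{2}$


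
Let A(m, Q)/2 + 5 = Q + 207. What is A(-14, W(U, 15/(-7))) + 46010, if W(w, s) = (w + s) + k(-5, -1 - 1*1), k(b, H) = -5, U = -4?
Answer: 324742/7 ≈ 46392.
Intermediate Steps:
W(w, s) = -5 + s + w (W(w, s) = (w + s) - 5 = (s + w) - 5 = -5 + s + w)
A(m, Q) = 404 + 2*Q (A(m, Q) = -10 + 2*(Q + 207) = -10 + 2*(207 + Q) = -10 + (414 + 2*Q) = 404 + 2*Q)
A(-14, W(U, 15/(-7))) + 46010 = (404 + 2*(-5 + 15/(-7) - 4)) + 46010 = (404 + 2*(-5 + 15*(-1/7) - 4)) + 46010 = (404 + 2*(-5 - 15/7 - 4)) + 46010 = (404 + 2*(-78/7)) + 46010 = (404 - 156/7) + 46010 = 2672/7 + 46010 = 324742/7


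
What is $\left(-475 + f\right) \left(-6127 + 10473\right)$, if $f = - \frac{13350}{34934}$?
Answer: $- \frac{36087011000}{17467} \approx -2.066 \cdot 10^{6}$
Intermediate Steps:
$f = - \frac{6675}{17467}$ ($f = \left(-13350\right) \frac{1}{34934} = - \frac{6675}{17467} \approx -0.38215$)
$\left(-475 + f\right) \left(-6127 + 10473\right) = \left(-475 - \frac{6675}{17467}\right) \left(-6127 + 10473\right) = \left(- \frac{8303500}{17467}\right) 4346 = - \frac{36087011000}{17467}$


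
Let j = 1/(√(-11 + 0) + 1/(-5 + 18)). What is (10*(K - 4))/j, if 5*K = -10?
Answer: -60/13 - 60*I*√11 ≈ -4.6154 - 199.0*I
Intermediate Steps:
K = -2 (K = (⅕)*(-10) = -2)
j = 1/(1/13 + I*√11) (j = 1/(√(-11) + 1/13) = 1/(I*√11 + 1/13) = 1/(1/13 + I*√11) ≈ 0.006989 - 0.30135*I)
(10*(K - 4))/j = (10*(-2 - 4))/(13/1860 - 169*I*√11/1860) = (10*(-6))/(13/1860 - 169*I*√11/1860) = -60/(13/1860 - 169*I*√11/1860)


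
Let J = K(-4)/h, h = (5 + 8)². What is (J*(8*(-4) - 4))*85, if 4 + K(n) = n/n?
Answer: 9180/169 ≈ 54.320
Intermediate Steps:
h = 169 (h = 13² = 169)
K(n) = -3 (K(n) = -4 + n/n = -4 + 1 = -3)
J = -3/169 ≈ -0.017751
(J*(8*(-4) - 4))*85 = -3*(8*(-4) - 4)/169*85 = -3*(-32 - 4)/169*85 = -3/169*(-36)*85 = (108/169)*85 = 9180/169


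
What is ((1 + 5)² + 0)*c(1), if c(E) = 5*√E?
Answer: 180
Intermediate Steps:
((1 + 5)² + 0)*c(1) = ((1 + 5)² + 0)*(5*√1) = (6² + 0)*(5*1) = (36 + 0)*5 = 36*5 = 180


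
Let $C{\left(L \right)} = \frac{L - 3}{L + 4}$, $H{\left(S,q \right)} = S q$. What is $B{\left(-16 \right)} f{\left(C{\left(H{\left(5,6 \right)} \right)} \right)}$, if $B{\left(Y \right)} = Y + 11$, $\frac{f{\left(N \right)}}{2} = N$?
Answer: $- \frac{135}{17} \approx -7.9412$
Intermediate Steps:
$C{\left(L \right)} = \frac{-3 + L}{4 + L}$
$f{\left(N \right)} = 2 N$
$B{\left(Y \right)} = 11 + Y$
$B{\left(-16 \right)} f{\left(C{\left(H{\left(5,6 \right)} \right)} \right)} = \left(11 - 16\right) 2 \frac{-3 + 5 \cdot 6}{4 + 5 \cdot 6} = - 5 \cdot 2 \frac{-3 + 30}{4 + 30} = - 5 \cdot 2 \cdot \frac{1}{34} \cdot 27 = - 5 \cdot 2 \cdot \frac{27}{34} = \left(-5\right) \frac{27}{17} = - \frac{135}{17}$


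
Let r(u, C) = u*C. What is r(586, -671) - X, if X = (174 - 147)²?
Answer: -393935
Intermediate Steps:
X = 729 (X = 27² = 729)
r(u, C) = C*u
r(586, -671) - X = -671*586 - 1*729 = -393206 - 729 = -393935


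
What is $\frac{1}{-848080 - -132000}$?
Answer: $- \frac{1}{716080} \approx -1.3965 \cdot 10^{-6}$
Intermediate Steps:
$\frac{1}{-848080 - -132000} = \frac{1}{-848080 + 132000} = \frac{1}{-716080} = - \frac{1}{716080}$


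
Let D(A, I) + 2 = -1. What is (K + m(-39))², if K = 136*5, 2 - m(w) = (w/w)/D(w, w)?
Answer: 4190209/9 ≈ 4.6558e+5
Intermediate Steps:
D(A, I) = -3 (D(A, I) = -2 - 1 = -3)
m(w) = 7/3 (m(w) = 2 - w/w/(-3) = 2 - (-1)/3 = 2 - 1*(-⅓) = 2 + ⅓ = 7/3)
K = 680
(K + m(-39))² = (680 + 7/3)² = (2047/3)² = 4190209/9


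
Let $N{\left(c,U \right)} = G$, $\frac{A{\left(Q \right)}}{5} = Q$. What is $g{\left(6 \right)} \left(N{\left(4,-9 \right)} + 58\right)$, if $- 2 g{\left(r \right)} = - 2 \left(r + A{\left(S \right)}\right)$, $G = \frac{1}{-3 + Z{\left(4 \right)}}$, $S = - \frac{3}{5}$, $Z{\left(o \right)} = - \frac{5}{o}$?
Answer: $\frac{2946}{17} \approx 173.29$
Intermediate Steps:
$S = - \frac{3}{5}$ ($S = \left(-3\right) \frac{1}{5} = - \frac{3}{5} \approx -0.6$)
$A{\left(Q \right)} = 5 Q$
$G = - \frac{4}{17}$ ($G = \frac{1}{-3 - \frac{5}{4}} = \frac{1}{- \frac{17}{4}} = - \frac{4}{17} \approx -0.23529$)
$N{\left(c,U \right)} = - \frac{4}{17}$
$g{\left(r \right)} = -3 + r$ ($g{\left(r \right)} = - \frac{\left(-2\right) \left(r + 5 \left(- \frac{3}{5}\right)\right)}{2} = - \frac{\left(-2\right) \left(r - 3\right)}{2} = - \frac{\left(-2\right) \left(-3 + r\right)}{2} = - \frac{6 - 2 r}{2} = -3 + r$)
$g{\left(6 \right)} \left(N{\left(4,-9 \right)} + 58\right) = \left(-3 + 6\right) \left(- \frac{4}{17} + 58\right) = 3 \cdot \frac{982}{17} = \frac{2946}{17}$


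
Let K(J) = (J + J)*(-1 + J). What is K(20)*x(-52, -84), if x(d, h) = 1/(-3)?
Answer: -760/3 ≈ -253.33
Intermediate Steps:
x(d, h) = -⅓
K(J) = 2*J*(-1 + J) (K(J) = (2*J)*(-1 + J) = 2*J*(-1 + J))
K(20)*x(-52, -84) = (2*20*(-1 + 20))*(-⅓) = (2*20*19)*(-⅓) = 760*(-⅓) = -760/3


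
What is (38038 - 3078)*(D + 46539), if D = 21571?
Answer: 2381125600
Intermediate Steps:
(38038 - 3078)*(D + 46539) = (38038 - 3078)*(21571 + 46539) = 34960*68110 = 2381125600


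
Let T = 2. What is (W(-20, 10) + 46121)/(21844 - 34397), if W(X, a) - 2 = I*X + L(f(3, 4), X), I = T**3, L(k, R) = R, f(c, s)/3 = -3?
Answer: -45943/12553 ≈ -3.6599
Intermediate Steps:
f(c, s) = -9 (f(c, s) = 3*(-3) = -9)
I = 8 (I = 2**3 = 8)
W(X, a) = 2 + 9*X (W(X, a) = 2 + (8*X + X) = 2 + 9*X)
(W(-20, 10) + 46121)/(21844 - 34397) = ((2 + 9*(-20)) + 46121)/(21844 - 34397) = ((2 - 180) + 46121)/(-12553) = (-178 + 46121)*(-1/12553) = 45943*(-1/12553) = -45943/12553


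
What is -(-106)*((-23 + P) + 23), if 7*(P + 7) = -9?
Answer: -6148/7 ≈ -878.29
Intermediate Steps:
P = -58/7 (P = -7 + (⅐)*(-9) = -7 - 9/7 = -58/7 ≈ -8.2857)
-(-106)*((-23 + P) + 23) = -(-106)*((-23 - 58/7) + 23) = -(-106)*(-219/7 + 23) = -(-106)*(-58)/7 = -1*6148/7 = -6148/7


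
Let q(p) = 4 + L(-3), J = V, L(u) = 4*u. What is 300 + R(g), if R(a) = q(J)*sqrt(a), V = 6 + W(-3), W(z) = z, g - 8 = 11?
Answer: 300 - 8*sqrt(19) ≈ 265.13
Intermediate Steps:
g = 19 (g = 8 + 11 = 19)
V = 3 (V = 6 - 3 = 3)
J = 3
q(p) = -8 (q(p) = 4 + 4*(-3) = 4 - 12 = -8)
R(a) = -8*sqrt(a)
300 + R(g) = 300 - 8*sqrt(19)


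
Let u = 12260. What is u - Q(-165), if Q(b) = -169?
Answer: 12429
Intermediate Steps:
u - Q(-165) = 12260 - 1*(-169) = 12260 + 169 = 12429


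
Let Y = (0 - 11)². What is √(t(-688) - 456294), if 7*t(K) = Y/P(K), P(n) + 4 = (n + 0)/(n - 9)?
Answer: I*√20122818411/210 ≈ 675.5*I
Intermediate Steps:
Y = 121 (Y = (-11)² = 121)
P(n) = -4 + n/(-9 + n) (P(n) = -4 + (n + 0)/(n - 9) = -4 + n/(-9 + n))
t(K) = 121*(-9 + K)/(21*(12 - K)) (t(K) = (121/((3*(12 - K)/(-9 + K))))/7 = (121*((-9 + K)/(3*(12 - K))))/7 = (121*(-9 + K)/(3*(12 - K)))/7 = 121*(-9 + K)/(21*(12 - K)))
√(t(-688) - 456294) = √(121*(9 - 1*(-688))/(21*(-12 - 688)) - 456294) = √((121/21)*(9 + 688)/(-700) - 456294) = √((121/21)*(-1/700)*697 - 456294) = √(-84337/14700 - 456294) = √(-6707606137/14700) = I*√20122818411/210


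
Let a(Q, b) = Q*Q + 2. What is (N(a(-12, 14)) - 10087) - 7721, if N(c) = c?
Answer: -17662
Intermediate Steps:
a(Q, b) = 2 + Q² (a(Q, b) = Q² + 2 = 2 + Q²)
(N(a(-12, 14)) - 10087) - 7721 = ((2 + (-12)²) - 10087) - 7721 = ((2 + 144) - 10087) - 7721 = (146 - 10087) - 7721 = -9941 - 7721 = -17662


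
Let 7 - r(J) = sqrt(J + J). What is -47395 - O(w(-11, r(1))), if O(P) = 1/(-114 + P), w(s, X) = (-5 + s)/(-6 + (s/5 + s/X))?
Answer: -16997046598893/358625378 - 550*sqrt(2)/179312689 ≈ -47395.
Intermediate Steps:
r(J) = 7 - sqrt(2)*sqrt(J) (r(J) = 7 - sqrt(J + J) = 7 - sqrt(2*J) = 7 - sqrt(2)*sqrt(J))
w(s, X) = (-5 + s)/(-6 + s/5 + s/X) (w(s, X) = (-5 + s)/(-6 + (s*(1/5) + s/X)) = (-5 + s)/(-6 + (s/5 + s/X)) = (-5 + s)/(-6 + s/5 + s/X))
-47395 - O(w(-11, r(1))) = -47395 - 1/(-114 + 5*(7 - sqrt(2)*sqrt(1))*(-5 - 11)/(-30*(7 - sqrt(2)*sqrt(1)) + 5*(-11) + (7 - sqrt(2)*sqrt(1))*(-11))) = -47395 - 1/(-114 + 5*(7 - 1*sqrt(2)*1)*(-16)/(-30*(7 - 1*sqrt(2)*1) - 55 + (7 - 1*sqrt(2)*1)*(-11))) = -47395 - 1/(-114 + 5*(7 - sqrt(2))*(-16)/(-30*(7 - sqrt(2)) - 55 + (7 - sqrt(2))*(-11))) = -47395 - 1/(-114 + 5*(7 - sqrt(2))*(-16)/((-210 + 30*sqrt(2)) - 55 + (-77 + 11*sqrt(2)))) = -47395 - 1/(-114 + 5*(7 - sqrt(2))*(-16)/(-342 + 41*sqrt(2))) = -47395 - 1/(-114 - 80*(7 - sqrt(2))/(-342 + 41*sqrt(2)))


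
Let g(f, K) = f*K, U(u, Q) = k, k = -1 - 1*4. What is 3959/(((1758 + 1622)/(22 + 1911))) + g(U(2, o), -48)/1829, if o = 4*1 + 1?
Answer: 13997685463/6182020 ≈ 2264.3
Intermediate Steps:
k = -5 (k = -1 - 4 = -5)
o = 5 (o = 4 + 1 = 5)
U(u, Q) = -5
g(f, K) = K*f
3959/(((1758 + 1622)/(22 + 1911))) + g(U(2, o), -48)/1829 = 3959/(((1758 + 1622)/(22 + 1911))) - 48*(-5)/1829 = 3959/((3380/1933)) + 240*(1/1829) = 3959/((3380*(1/1933))) + 240/1829 = 3959/(3380/1933) + 240/1829 = 3959*(1933/3380) + 240/1829 = 7652747/3380 + 240/1829 = 13997685463/6182020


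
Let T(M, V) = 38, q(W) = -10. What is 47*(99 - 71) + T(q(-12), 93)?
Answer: 1354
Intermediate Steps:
47*(99 - 71) + T(q(-12), 93) = 47*(99 - 71) + 38 = 47*28 + 38 = 1316 + 38 = 1354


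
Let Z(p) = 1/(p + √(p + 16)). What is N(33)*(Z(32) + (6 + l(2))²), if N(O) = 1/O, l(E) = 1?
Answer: 997/671 - √3/8052 ≈ 1.4856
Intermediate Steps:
Z(p) = 1/(p + √(16 + p))
N(33)*(Z(32) + (6 + l(2))²) = (1/(32 + √(16 + 32)) + (6 + 1)²)/33 = (1/(32 + √48) + 7²)/33 = (1/(32 + 4*√3) + 49)/33 = (49 + 1/(32 + 4*√3))/33 = 49/33 + 1/(33*(32 + 4*√3))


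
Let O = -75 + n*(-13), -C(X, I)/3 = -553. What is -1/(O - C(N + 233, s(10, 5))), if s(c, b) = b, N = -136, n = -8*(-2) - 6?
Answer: 1/1864 ≈ 0.00053648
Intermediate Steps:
n = 10 (n = 16 - 6 = 10)
C(X, I) = 1659 (C(X, I) = -3*(-553) = 1659)
O = -205 (O = -75 + 10*(-13) = -75 - 130 = -205)
-1/(O - C(N + 233, s(10, 5))) = -1/(-205 - 1*1659) = -1/(-205 - 1659) = -1/(-1864) = -1*(-1/1864) = 1/1864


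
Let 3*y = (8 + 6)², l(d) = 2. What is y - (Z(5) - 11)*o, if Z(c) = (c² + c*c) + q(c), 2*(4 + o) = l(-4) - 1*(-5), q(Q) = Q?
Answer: 262/3 ≈ 87.333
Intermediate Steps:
o = -½ (o = -4 + (2 - 1*(-5))/2 = -4 + (2 + 5)/2 = -4 + (½)*7 = -4 + 7/2 = -½ ≈ -0.50000)
Z(c) = c + 2*c² (Z(c) = (c² + c*c) + c = (c² + c²) + c = 2*c² + c = c + 2*c²)
y = 196/3 (y = (8 + 6)²/3 = (⅓)*14² = (⅓)*196 = 196/3 ≈ 65.333)
y - (Z(5) - 11)*o = 196/3 - (5*(1 + 2*5) - 11)*(-1)/2 = 196/3 - (5*(1 + 10) - 11)*(-1)/2 = 196/3 - (5*11 - 11)*(-1)/2 = 196/3 - (55 - 11)*(-1)/2 = 196/3 - 44*(-1)/2 = 196/3 - 1*(-22) = 196/3 + 22 = 262/3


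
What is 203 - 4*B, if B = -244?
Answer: 1179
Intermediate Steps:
203 - 4*B = 203 - 4*(-244) = 203 + 976 = 1179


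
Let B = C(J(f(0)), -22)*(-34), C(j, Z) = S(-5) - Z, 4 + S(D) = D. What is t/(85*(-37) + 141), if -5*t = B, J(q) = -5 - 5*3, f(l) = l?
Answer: -221/7510 ≈ -0.029427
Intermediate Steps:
J(q) = -20 (J(q) = -5 - 15 = -20)
S(D) = -4 + D
C(j, Z) = -9 - Z (C(j, Z) = (-4 - 5) - Z = -9 - Z)
B = -442 (B = (-9 - 1*(-22))*(-34) = (-9 + 22)*(-34) = 13*(-34) = -442)
t = 442/5 (t = -⅕*(-442) = 442/5 ≈ 88.400)
t/(85*(-37) + 141) = 442/(5*(85*(-37) + 141)) = 442/(5*(-3145 + 141)) = (442/5)/(-3004) = (442/5)*(-1/3004) = -221/7510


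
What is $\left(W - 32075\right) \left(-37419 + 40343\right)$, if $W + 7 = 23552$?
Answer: $-24941720$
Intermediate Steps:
$W = 23545$ ($W = -7 + 23552 = 23545$)
$\left(W - 32075\right) \left(-37419 + 40343\right) = \left(23545 - 32075\right) \left(-37419 + 40343\right) = \left(-8530\right) 2924 = -24941720$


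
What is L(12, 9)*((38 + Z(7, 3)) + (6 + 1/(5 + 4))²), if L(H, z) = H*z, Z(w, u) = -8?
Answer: 21820/3 ≈ 7273.3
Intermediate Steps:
L(12, 9)*((38 + Z(7, 3)) + (6 + 1/(5 + 4))²) = (12*9)*((38 - 8) + (6 + 1/(5 + 4))²) = 108*(30 + (6 + 1/9)²) = 108*(30 + (6 + ⅑)²) = 108*(30 + (55/9)²) = 108*(30 + 3025/81) = 108*(5455/81) = 21820/3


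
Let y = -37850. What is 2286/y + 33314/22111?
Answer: 605194577/418450675 ≈ 1.4463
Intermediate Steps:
2286/y + 33314/22111 = 2286/(-37850) + 33314/22111 = 2286*(-1/37850) + 33314*(1/22111) = -1143/18925 + 33314/22111 = 605194577/418450675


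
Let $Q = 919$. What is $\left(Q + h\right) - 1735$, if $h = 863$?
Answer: $47$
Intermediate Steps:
$\left(Q + h\right) - 1735 = \left(919 + 863\right) - 1735 = 1782 - 1735 = 47$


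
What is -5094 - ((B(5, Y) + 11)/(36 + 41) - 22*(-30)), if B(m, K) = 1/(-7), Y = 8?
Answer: -3101482/539 ≈ -5754.1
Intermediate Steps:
B(m, K) = -1/7
-5094 - ((B(5, Y) + 11)/(36 + 41) - 22*(-30)) = -5094 - ((-1/7 + 11)/(36 + 41) - 22*(-30)) = -5094 - ((76/7)/77 + 660) = -5094 - ((76/7)*(1/77) + 660) = -5094 - (76/539 + 660) = -5094 - 1*355816/539 = -5094 - 355816/539 = -3101482/539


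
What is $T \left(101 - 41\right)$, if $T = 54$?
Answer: $3240$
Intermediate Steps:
$T \left(101 - 41\right) = 54 \left(101 - 41\right) = 54 \cdot 60 = 3240$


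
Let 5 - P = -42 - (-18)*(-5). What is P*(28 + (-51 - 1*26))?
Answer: -6713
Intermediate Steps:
P = 137 (P = 5 - (-42 - (-18)*(-5)) = 5 - (-42 - 1*90) = 5 - (-42 - 90) = 5 - 1*(-132) = 5 + 132 = 137)
P*(28 + (-51 - 1*26)) = 137*(28 + (-51 - 1*26)) = 137*(28 + (-51 - 26)) = 137*(28 - 77) = 137*(-49) = -6713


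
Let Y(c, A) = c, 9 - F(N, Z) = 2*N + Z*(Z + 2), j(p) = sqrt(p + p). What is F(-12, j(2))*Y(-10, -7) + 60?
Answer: -190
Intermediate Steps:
j(p) = sqrt(2)*sqrt(p) (j(p) = sqrt(2*p) = sqrt(2)*sqrt(p))
F(N, Z) = 9 - 2*N - Z*(2 + Z) (F(N, Z) = 9 - (2*N + Z*(Z + 2)) = 9 - (2*N + Z*(2 + Z)) = 9 + (-2*N - Z*(2 + Z)) = 9 - 2*N - Z*(2 + Z))
F(-12, j(2))*Y(-10, -7) + 60 = (9 - (sqrt(2)*sqrt(2))**2 - 2*(-12) - 2*sqrt(2)*sqrt(2))*(-10) + 60 = (9 - 1*2**2 + 24 - 2*2)*(-10) + 60 = (9 - 1*4 + 24 - 4)*(-10) + 60 = (9 - 4 + 24 - 4)*(-10) + 60 = 25*(-10) + 60 = -250 + 60 = -190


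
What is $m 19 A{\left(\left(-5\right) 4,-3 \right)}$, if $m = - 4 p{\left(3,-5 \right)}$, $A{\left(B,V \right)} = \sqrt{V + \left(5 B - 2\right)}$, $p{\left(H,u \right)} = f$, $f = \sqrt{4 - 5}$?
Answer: $76 \sqrt{105} \approx 778.77$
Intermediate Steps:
$f = i$ ($f = \sqrt{-1} = i \approx 1.0 i$)
$p{\left(H,u \right)} = i$
$A{\left(B,V \right)} = \sqrt{-2 + V + 5 B}$ ($A{\left(B,V \right)} = \sqrt{V + \left(-2 + 5 B\right)} = \sqrt{-2 + V + 5 B}$)
$m = - 4 i \approx - 4.0 i$
$m 19 A{\left(\left(-5\right) 4,-3 \right)} = - 4 i 19 \sqrt{-2 - 3 + 5 \left(\left(-5\right) 4\right)} = - 76 i \sqrt{-2 - 3 + 5 \left(-20\right)} = - 76 i \sqrt{-2 - 3 - 100} = - 76 i \sqrt{-105} = - 76 i i \sqrt{105} = 76 \sqrt{105}$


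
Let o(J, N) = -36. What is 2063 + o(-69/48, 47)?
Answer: 2027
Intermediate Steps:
2063 + o(-69/48, 47) = 2063 - 36 = 2027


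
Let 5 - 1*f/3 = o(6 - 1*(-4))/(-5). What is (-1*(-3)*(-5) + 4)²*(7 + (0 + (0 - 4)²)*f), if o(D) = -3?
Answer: 132011/5 ≈ 26402.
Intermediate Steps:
f = 66/5 (f = 15 - (-9)/(-5) = 15 - (-9)*(-1)/5 = 15 - 3*⅗ = 15 - 9/5 = 66/5 ≈ 13.200)
(-1*(-3)*(-5) + 4)²*(7 + (0 + (0 - 4)²)*f) = (-1*(-3)*(-5) + 4)²*(7 + (0 + (0 - 4)²)*(66/5)) = (3*(-5) + 4)²*(7 + (0 + (-4)²)*(66/5)) = (-15 + 4)²*(7 + (0 + 16)*(66/5)) = (-11)²*(7 + 16*(66/5)) = 121*(7 + 1056/5) = 121*(1091/5) = 132011/5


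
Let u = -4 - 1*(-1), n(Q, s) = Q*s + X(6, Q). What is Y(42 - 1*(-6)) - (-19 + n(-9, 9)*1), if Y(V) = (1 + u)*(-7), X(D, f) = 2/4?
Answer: 227/2 ≈ 113.50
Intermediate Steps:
X(D, f) = 1/2 (X(D, f) = 2*(1/4) = 1/2)
n(Q, s) = 1/2 + Q*s (n(Q, s) = Q*s + 1/2 = 1/2 + Q*s)
u = -3 (u = -4 + 1 = -3)
Y(V) = 14 (Y(V) = (1 - 3)*(-7) = -2*(-7) = 14)
Y(42 - 1*(-6)) - (-19 + n(-9, 9)*1) = 14 - (-19 + (1/2 - 9*9)*1) = 14 - (-19 + (1/2 - 81)*1) = 14 - (-19 - 161/2*1) = 14 - (-19 - 161/2) = 14 - 1*(-199/2) = 14 + 199/2 = 227/2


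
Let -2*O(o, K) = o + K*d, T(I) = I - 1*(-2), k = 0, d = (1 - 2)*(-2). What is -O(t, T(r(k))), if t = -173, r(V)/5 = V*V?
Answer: -169/2 ≈ -84.500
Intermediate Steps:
d = 2 (d = -1*(-2) = 2)
r(V) = 5*V² (r(V) = 5*(V*V) = 5*V²)
T(I) = 2 + I (T(I) = I + 2 = 2 + I)
O(o, K) = -K - o/2 (O(o, K) = -(o + K*2)/2 = -(o + 2*K)/2 = -K - o/2)
-O(t, T(r(k))) = -(-(2 + 5*0²) - ½*(-173)) = -(-(2 + 5*0) + 173/2) = -(-(2 + 0) + 173/2) = -(-1*2 + 173/2) = -(-2 + 173/2) = -1*169/2 = -169/2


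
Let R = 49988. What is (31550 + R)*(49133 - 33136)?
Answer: 1304363386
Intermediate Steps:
(31550 + R)*(49133 - 33136) = (31550 + 49988)*(49133 - 33136) = 81538*15997 = 1304363386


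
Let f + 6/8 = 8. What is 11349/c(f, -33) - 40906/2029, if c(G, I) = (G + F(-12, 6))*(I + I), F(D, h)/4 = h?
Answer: -71597164/2789875 ≈ -25.663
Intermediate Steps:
f = 29/4 (f = -¾ + 8 = 29/4 ≈ 7.2500)
F(D, h) = 4*h
c(G, I) = 2*I*(24 + G) (c(G, I) = (G + 4*6)*(I + I) = (G + 24)*(2*I) = (24 + G)*(2*I) = 2*I*(24 + G))
11349/c(f, -33) - 40906/2029 = 11349/((2*(-33)*(24 + 29/4))) - 40906/2029 = 11349/((2*(-33)*(125/4))) - 40906*1/2029 = 11349/(-4125/2) - 40906/2029 = 11349*(-2/4125) - 40906/2029 = -7566/1375 - 40906/2029 = -71597164/2789875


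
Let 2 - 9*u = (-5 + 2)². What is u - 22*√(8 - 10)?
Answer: -7/9 - 22*I*√2 ≈ -0.77778 - 31.113*I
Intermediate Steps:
u = -7/9 (u = 2/9 - (-5 + 2)²/9 = 2/9 - ⅑*(-3)² = 2/9 - ⅑*9 = 2/9 - 1 = -7/9 ≈ -0.77778)
u - 22*√(8 - 10) = -7/9 - 22*√(8 - 10) = -7/9 - 22*I*√2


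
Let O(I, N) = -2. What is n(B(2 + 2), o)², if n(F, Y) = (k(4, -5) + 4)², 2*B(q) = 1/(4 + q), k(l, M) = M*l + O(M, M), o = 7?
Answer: 104976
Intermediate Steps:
k(l, M) = -2 + M*l (k(l, M) = M*l - 2 = -2 + M*l)
B(q) = 1/(2*(4 + q))
n(F, Y) = 324 (n(F, Y) = ((-2 - 5*4) + 4)² = ((-2 - 20) + 4)² = (-22 + 4)² = (-18)² = 324)
n(B(2 + 2), o)² = 324² = 104976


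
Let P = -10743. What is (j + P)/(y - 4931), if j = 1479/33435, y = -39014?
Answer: 119730242/489767025 ≈ 0.24446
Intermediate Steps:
j = 493/11145 (j = 1479*(1/33435) = 493/11145 ≈ 0.044235)
(j + P)/(y - 4931) = (493/11145 - 10743)/(-39014 - 4931) = -119730242/11145/(-43945) = -119730242/11145*(-1/43945) = 119730242/489767025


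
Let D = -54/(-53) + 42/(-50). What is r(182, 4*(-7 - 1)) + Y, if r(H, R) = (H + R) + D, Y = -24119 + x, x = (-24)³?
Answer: -50075488/1325 ≈ -37793.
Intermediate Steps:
x = -13824
D = 237/1325 (D = -54*(-1/53) + 42*(-1/50) = 54/53 - 21/25 = 237/1325 ≈ 0.17887)
Y = -37943 (Y = -24119 - 13824 = -37943)
r(H, R) = 237/1325 + H + R (r(H, R) = (H + R) + 237/1325 = 237/1325 + H + R)
r(182, 4*(-7 - 1)) + Y = (237/1325 + 182 + 4*(-7 - 1)) - 37943 = (237/1325 + 182 + 4*(-8)) - 37943 = (237/1325 + 182 - 32) - 37943 = 198987/1325 - 37943 = -50075488/1325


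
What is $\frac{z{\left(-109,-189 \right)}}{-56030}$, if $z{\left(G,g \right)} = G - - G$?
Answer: $\frac{109}{28015} \approx 0.0038908$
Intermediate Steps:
$z{\left(G,g \right)} = 2 G$ ($z{\left(G,g \right)} = G + G = 2 G$)
$\frac{z{\left(-109,-189 \right)}}{-56030} = \frac{2 \left(-109\right)}{-56030} = \left(-218\right) \left(- \frac{1}{56030}\right) = \frac{109}{28015}$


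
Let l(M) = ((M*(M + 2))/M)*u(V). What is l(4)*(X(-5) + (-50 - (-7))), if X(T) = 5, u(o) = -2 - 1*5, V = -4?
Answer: 1596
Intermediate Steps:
u(o) = -7 (u(o) = -2 - 5 = -7)
l(M) = -14 - 7*M (l(M) = ((M*(M + 2))/M)*(-7) = ((M*(2 + M))/M)*(-7) = (2 + M)*(-7) = -14 - 7*M)
l(4)*(X(-5) + (-50 - (-7))) = (-14 - 7*4)*(5 + (-50 - (-7))) = (-14 - 28)*(5 + (-50 - 1*(-7))) = -42*(5 + (-50 + 7)) = -42*(5 - 43) = -42*(-38) = 1596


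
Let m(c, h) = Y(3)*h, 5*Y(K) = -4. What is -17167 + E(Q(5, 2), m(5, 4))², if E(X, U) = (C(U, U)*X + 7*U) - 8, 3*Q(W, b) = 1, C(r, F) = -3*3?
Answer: -401286/25 ≈ -16051.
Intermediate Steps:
C(r, F) = -9
Y(K) = -⅘ (Y(K) = (⅕)*(-4) = -⅘)
Q(W, b) = ⅓ (Q(W, b) = (⅓)*1 = ⅓)
m(c, h) = -4*h/5
E(X, U) = -8 - 9*X + 7*U (E(X, U) = (-9*X + 7*U) - 8 = -8 - 9*X + 7*U)
-17167 + E(Q(5, 2), m(5, 4))² = -17167 + (-8 - 9*⅓ + 7*(-⅘*4))² = -17167 + (-8 - 3 + 7*(-16/5))² = -17167 + (-8 - 3 - 112/5)² = -17167 + (-167/5)² = -17167 + 27889/25 = -401286/25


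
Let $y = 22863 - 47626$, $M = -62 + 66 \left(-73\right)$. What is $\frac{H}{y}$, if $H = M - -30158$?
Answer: $- \frac{25278}{24763} \approx -1.0208$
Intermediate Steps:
$M = -4880$ ($M = -62 - 4818 = -4880$)
$y = -24763$ ($y = 22863 - 47626 = -24763$)
$H = 25278$ ($H = -4880 - -30158 = -4880 + 30158 = 25278$)
$\frac{H}{y} = \frac{25278}{-24763} = 25278 \left(- \frac{1}{24763}\right) = - \frac{25278}{24763}$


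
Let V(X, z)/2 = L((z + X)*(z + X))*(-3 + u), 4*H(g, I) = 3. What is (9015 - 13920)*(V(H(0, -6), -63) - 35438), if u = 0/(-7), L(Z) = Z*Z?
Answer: 56588534068635/128 ≈ 4.4210e+11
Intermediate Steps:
L(Z) = Z**2
u = 0 (u = 0*(-1/7) = 0)
H(g, I) = 3/4 (H(g, I) = (1/4)*3 = 3/4)
V(X, z) = -6*(X + z)**4 (V(X, z) = 2*(((z + X)*(z + X))**2*(-3 + 0)) = 2*(((X + z)*(X + z))**2*(-3)) = 2*(((X + z)**2)**2*(-3)) = 2*((X + z)**4*(-3)) = 2*(-3*(X + z)**4) = -6*(X + z)**4)
(9015 - 13920)*(V(H(0, -6), -63) - 35438) = (9015 - 13920)*(-6*(3/4 - 63)**4 - 35438) = -4905*(-6*(-249/4)**4 - 35438) = -4905*(-6*3844124001/256 - 35438) = -4905*(-11532372003/128 - 35438) = -4905*(-11536908067/128) = 56588534068635/128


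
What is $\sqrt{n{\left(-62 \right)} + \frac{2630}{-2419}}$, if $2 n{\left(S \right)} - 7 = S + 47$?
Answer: $\frac{i \sqrt{29768214}}{2419} \approx 2.2555 i$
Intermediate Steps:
$n{\left(S \right)} = 27 + \frac{S}{2}$ ($n{\left(S \right)} = \frac{7}{2} + \frac{S + 47}{2} = \frac{7}{2} + \frac{47 + S}{2} = \frac{7}{2} + \left(\frac{47}{2} + \frac{S}{2}\right) = 27 + \frac{S}{2}$)
$\sqrt{n{\left(-62 \right)} + \frac{2630}{-2419}} = \sqrt{\left(27 + \frac{1}{2} \left(-62\right)\right) + \frac{2630}{-2419}} = \sqrt{\left(27 - 31\right) + 2630 \left(- \frac{1}{2419}\right)} = \sqrt{-4 - \frac{2630}{2419}} = \sqrt{- \frac{12306}{2419}} = \frac{i \sqrt{29768214}}{2419}$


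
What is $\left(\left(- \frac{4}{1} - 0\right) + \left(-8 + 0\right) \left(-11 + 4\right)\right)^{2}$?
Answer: $2704$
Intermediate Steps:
$\left(\left(- \frac{4}{1} - 0\right) + \left(-8 + 0\right) \left(-11 + 4\right)\right)^{2} = \left(\left(\left(-4\right) 1 + 0\right) - -56\right)^{2} = \left(\left(-4 + 0\right) + 56\right)^{2} = \left(-4 + 56\right)^{2} = 52^{2} = 2704$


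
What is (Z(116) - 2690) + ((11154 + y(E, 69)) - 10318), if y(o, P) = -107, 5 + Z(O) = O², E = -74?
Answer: 11490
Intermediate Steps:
Z(O) = -5 + O²
(Z(116) - 2690) + ((11154 + y(E, 69)) - 10318) = ((-5 + 116²) - 2690) + ((11154 - 107) - 10318) = ((-5 + 13456) - 2690) + (11047 - 10318) = (13451 - 2690) + 729 = 10761 + 729 = 11490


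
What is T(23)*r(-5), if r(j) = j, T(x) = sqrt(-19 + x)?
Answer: -10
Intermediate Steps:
T(23)*r(-5) = sqrt(-19 + 23)*(-5) = sqrt(4)*(-5) = 2*(-5) = -10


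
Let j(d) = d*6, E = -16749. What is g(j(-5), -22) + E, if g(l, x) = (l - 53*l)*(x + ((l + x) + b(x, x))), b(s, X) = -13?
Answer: -152469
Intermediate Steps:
j(d) = 6*d
g(l, x) = -52*l*(-13 + l + 2*x) (g(l, x) = (l - 53*l)*(x + ((l + x) - 13)) = (-52*l)*(x + (-13 + l + x)) = (-52*l)*(-13 + l + 2*x) = -52*l*(-13 + l + 2*x))
g(j(-5), -22) + E = 52*(6*(-5))*(13 - 6*(-5) - 2*(-22)) - 16749 = 52*(-30)*(13 - 1*(-30) + 44) - 16749 = 52*(-30)*(13 + 30 + 44) - 16749 = 52*(-30)*87 - 16749 = -135720 - 16749 = -152469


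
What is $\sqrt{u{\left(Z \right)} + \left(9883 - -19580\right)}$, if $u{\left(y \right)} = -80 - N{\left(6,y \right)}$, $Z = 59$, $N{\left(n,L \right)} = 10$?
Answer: $\sqrt{29373} \approx 171.39$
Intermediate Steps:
$u{\left(y \right)} = -90$ ($u{\left(y \right)} = -80 - 10 = -90$)
$\sqrt{u{\left(Z \right)} + \left(9883 - -19580\right)} = \sqrt{-90 + \left(9883 - -19580\right)} = \sqrt{-90 + \left(9883 + 19580\right)} = \sqrt{-90 + 29463} = \sqrt{29373}$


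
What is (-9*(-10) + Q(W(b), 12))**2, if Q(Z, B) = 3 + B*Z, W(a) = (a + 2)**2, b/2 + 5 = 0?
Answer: 741321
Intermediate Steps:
b = -10 (b = -10 + 2*0 = -10 + 0 = -10)
W(a) = (2 + a)**2
(-9*(-10) + Q(W(b), 12))**2 = (-9*(-10) + (3 + 12*(2 - 10)**2))**2 = (90 + (3 + 12*(-8)**2))**2 = (90 + (3 + 12*64))**2 = (90 + (3 + 768))**2 = (90 + 771)**2 = 861**2 = 741321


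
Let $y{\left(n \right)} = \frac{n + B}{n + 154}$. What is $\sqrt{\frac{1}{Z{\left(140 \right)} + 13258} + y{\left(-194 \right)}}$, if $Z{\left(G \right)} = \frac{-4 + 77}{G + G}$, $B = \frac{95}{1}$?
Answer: $\frac{\sqrt{13643870910925310}}{74246260} \approx 1.5732$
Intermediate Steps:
$B = 95$ ($B = 95 \cdot 1 = 95$)
$Z{\left(G \right)} = \frac{73}{2 G}$
$y{\left(n \right)} = \frac{95 + n}{154 + n}$ ($y{\left(n \right)} = \frac{n + 95}{n + 154} = \frac{95 + n}{154 + n}$)
$\sqrt{\frac{1}{Z{\left(140 \right)} + 13258} + y{\left(-194 \right)}} = \sqrt{\frac{1}{\frac{73}{2 \cdot 140} + 13258} + \frac{95 - 194}{154 - 194}} = \sqrt{\frac{1}{\frac{73}{2} \cdot \frac{1}{140} + 13258} + \frac{1}{-40} \left(-99\right)} = \sqrt{\frac{1}{\frac{73}{280} + 13258} - - \frac{99}{40}} = \sqrt{\frac{1}{\frac{3712313}{280}} + \frac{99}{40}} = \sqrt{\frac{280}{3712313} + \frac{99}{40}} = \sqrt{\frac{367530187}{148492520}} = \frac{\sqrt{13643870910925310}}{74246260}$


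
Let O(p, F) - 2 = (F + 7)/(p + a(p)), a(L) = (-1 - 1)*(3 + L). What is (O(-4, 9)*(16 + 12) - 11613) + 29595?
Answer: 17814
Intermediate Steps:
a(L) = -6 - 2*L (a(L) = -2*(3 + L) = -6 - 2*L)
O(p, F) = 2 + (7 + F)/(-6 - p) (O(p, F) = 2 + (F + 7)/(p + (-6 - 2*p)) = 2 + (7 + F)/(-6 - p))
(O(-4, 9)*(16 + 12) - 11613) + 29595 = (((5 - 1*9 + 2*(-4))/(6 - 4))*(16 + 12) - 11613) + 29595 = (((5 - 9 - 8)/2)*28 - 11613) + 29595 = (((1/2)*(-12))*28 - 11613) + 29595 = (-6*28 - 11613) + 29595 = (-168 - 11613) + 29595 = -11781 + 29595 = 17814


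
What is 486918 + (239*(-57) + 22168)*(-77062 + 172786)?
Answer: 818448498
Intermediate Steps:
486918 + (239*(-57) + 22168)*(-77062 + 172786) = 486918 + (-13623 + 22168)*95724 = 486918 + 8545*95724 = 486918 + 817961580 = 818448498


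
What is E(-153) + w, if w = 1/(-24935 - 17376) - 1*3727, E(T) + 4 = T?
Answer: -164335925/42311 ≈ -3884.0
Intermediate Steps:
E(T) = -4 + T
w = -157693098/42311 (w = 1/(-42311) - 3727 = -1/42311 - 3727 = -157693098/42311 ≈ -3727.0)
E(-153) + w = (-4 - 153) - 157693098/42311 = -157 - 157693098/42311 = -164335925/42311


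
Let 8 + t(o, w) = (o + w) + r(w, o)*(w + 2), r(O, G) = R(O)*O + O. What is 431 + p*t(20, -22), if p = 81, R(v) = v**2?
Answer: 17285021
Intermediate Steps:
r(O, G) = O + O**3 (r(O, G) = O**2*O + O = O**3 + O = O + O**3)
t(o, w) = -8 + o + w + (2 + w)*(w + w**3) (t(o, w) = -8 + ((o + w) + (w + w**3)*(w + 2)) = -8 + ((o + w) + (w + w**3)*(2 + w)) = -8 + ((o + w) + (2 + w)*(w + w**3)) = -8 + (o + w + (2 + w)*(w + w**3)) = -8 + o + w + (2 + w)*(w + w**3))
431 + p*t(20, -22) = 431 + 81*(-8 + 20 + (-22)**2 + (-22)**4 + 2*(-22)**3 + 3*(-22)) = 431 + 81*(-8 + 20 + 484 + 234256 + 2*(-10648) - 66) = 431 + 81*(-8 + 20 + 484 + 234256 - 21296 - 66) = 431 + 81*213390 = 431 + 17284590 = 17285021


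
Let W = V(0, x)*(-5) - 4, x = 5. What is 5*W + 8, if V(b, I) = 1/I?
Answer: -17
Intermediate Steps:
V(b, I) = 1/I
W = -5 (W = -5/5 - 4 = (1/5)*(-5) - 4 = -1 - 4 = -5)
5*W + 8 = 5*(-5) + 8 = -25 + 8 = -17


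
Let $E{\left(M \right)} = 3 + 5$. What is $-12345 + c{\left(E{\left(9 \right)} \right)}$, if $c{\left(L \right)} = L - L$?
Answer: $-12345$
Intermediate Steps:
$E{\left(M \right)} = 8$
$c{\left(L \right)} = 0$
$-12345 + c{\left(E{\left(9 \right)} \right)} = -12345 + 0 = -12345$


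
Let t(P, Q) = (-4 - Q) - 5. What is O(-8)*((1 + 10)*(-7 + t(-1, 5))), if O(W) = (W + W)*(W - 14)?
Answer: -81312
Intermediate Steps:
t(P, Q) = -9 - Q
O(W) = 2*W*(-14 + W) (O(W) = (2*W)*(-14 + W) = 2*W*(-14 + W))
O(-8)*((1 + 10)*(-7 + t(-1, 5))) = (2*(-8)*(-14 - 8))*((1 + 10)*(-7 + (-9 - 1*5))) = (2*(-8)*(-22))*(11*(-7 + (-9 - 5))) = 352*(11*(-7 - 14)) = 352*(11*(-21)) = 352*(-231) = -81312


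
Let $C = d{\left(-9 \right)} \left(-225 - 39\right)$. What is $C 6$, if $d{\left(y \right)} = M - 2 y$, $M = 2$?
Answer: $-31680$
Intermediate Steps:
$d{\left(y \right)} = 2 - 2 y$
$C = -5280$ ($C = \left(2 - -18\right) \left(-225 - 39\right) = \left(2 + 18\right) \left(-264\right) = 20 \left(-264\right) = -5280$)
$C 6 = \left(-5280\right) 6 = -31680$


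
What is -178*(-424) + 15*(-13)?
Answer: 75277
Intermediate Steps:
-178*(-424) + 15*(-13) = 75472 - 195 = 75277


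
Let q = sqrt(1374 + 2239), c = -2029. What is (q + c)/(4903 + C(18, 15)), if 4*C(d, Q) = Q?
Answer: -8116/19627 + 4*sqrt(3613)/19627 ≈ -0.40126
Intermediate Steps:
C(d, Q) = Q/4
q = sqrt(3613) ≈ 60.108
(q + c)/(4903 + C(18, 15)) = (sqrt(3613) - 2029)/(4903 + (1/4)*15) = (-2029 + sqrt(3613))/(4903 + 15/4) = (-2029 + sqrt(3613))/(19627/4) = (-2029 + sqrt(3613))*(4/19627) = -8116/19627 + 4*sqrt(3613)/19627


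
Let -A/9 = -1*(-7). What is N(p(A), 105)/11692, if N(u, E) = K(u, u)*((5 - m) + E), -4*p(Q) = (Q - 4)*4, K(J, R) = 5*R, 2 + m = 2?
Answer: 18425/5846 ≈ 3.1517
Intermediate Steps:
m = 0 (m = -2 + 2 = 0)
A = -63 (A = -(-9)*(-7) = -9*7 = -63)
p(Q) = 4 - Q (p(Q) = -(Q - 4)*4/4 = -(-4 + Q)*4/4 = -(-16 + 4*Q)/4 = 4 - Q)
N(u, E) = 5*u*(5 + E) (N(u, E) = (5*u)*((5 - 1*0) + E) = (5*u)*((5 + 0) + E) = (5*u)*(5 + E) = 5*u*(5 + E))
N(p(A), 105)/11692 = (5*(4 - 1*(-63))*(5 + 105))/11692 = (5*(4 + 63)*110)*(1/11692) = (5*67*110)*(1/11692) = 36850*(1/11692) = 18425/5846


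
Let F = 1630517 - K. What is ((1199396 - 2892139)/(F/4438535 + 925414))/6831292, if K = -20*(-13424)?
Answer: -577946080885/2158417012181290068 ≈ -2.6776e-7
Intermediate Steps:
K = 268480
F = 1362037 (F = 1630517 - 1*268480 = 1630517 - 268480 = 1362037)
((1199396 - 2892139)/(F/4438535 + 925414))/6831292 = ((1199396 - 2892139)/(1362037/4438535 + 925414))/6831292 = -1692743/(1362037*(1/4438535) + 925414)*(1/6831292) = -1692743/(1362037/4438535 + 925414)*(1/6831292) = -1692743/4107483790527/4438535*(1/6831292) = -1692743*4438535/4107483790527*(1/6831292) = -577946080885/315960291579*1/6831292 = -577946080885/2158417012181290068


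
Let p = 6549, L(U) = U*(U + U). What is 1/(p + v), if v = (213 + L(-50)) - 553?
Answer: 1/11209 ≈ 8.9214e-5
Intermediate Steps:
L(U) = 2*U² (L(U) = U*(2*U) = 2*U²)
v = 4660 (v = (213 + 2*(-50)²) - 553 = (213 + 2*2500) - 553 = (213 + 5000) - 553 = 5213 - 553 = 4660)
1/(p + v) = 1/(6549 + 4660) = 1/11209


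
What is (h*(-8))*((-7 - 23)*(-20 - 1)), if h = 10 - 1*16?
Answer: 30240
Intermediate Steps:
h = -6 (h = 10 - 16 = -6)
(h*(-8))*((-7 - 23)*(-20 - 1)) = (-6*(-8))*((-7 - 23)*(-20 - 1)) = 48*(-30*(-21)) = 48*630 = 30240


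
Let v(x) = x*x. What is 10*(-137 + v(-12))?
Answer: 70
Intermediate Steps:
v(x) = x²
10*(-137 + v(-12)) = 10*(-137 + (-12)²) = 10*(-137 + 144) = 10*7 = 70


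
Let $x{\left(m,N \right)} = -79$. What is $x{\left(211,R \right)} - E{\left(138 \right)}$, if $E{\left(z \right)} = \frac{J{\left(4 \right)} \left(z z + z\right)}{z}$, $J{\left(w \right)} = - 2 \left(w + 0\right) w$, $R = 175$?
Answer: $4369$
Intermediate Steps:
$J{\left(w \right)} = - 2 w^{2}$ ($J{\left(w \right)} = - 2 w w = - 2 w^{2}$)
$E{\left(z \right)} = \frac{- 32 z - 32 z^{2}}{z}$ ($E{\left(z \right)} = \frac{- 2 \cdot 4^{2} \left(z z + z\right)}{z} = \frac{\left(-2\right) 16 \left(z^{2} + z\right)}{z} = \frac{\left(-32\right) \left(z + z^{2}\right)}{z} = \frac{- 32 z - 32 z^{2}}{z}$)
$x{\left(211,R \right)} - E{\left(138 \right)} = -79 - \left(-32 - 4416\right) = -79 - -4448 = -79 + 4448 = 4369$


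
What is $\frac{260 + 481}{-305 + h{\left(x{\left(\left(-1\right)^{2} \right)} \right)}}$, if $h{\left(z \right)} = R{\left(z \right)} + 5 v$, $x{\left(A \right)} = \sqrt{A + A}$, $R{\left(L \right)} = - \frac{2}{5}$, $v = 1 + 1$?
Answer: $- \frac{3705}{1477} \approx -2.5085$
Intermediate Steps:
$v = 2$
$R{\left(L \right)} = - \frac{2}{5}$ ($R{\left(L \right)} = \left(-2\right) \frac{1}{5} = - \frac{2}{5}$)
$x{\left(A \right)} = \sqrt{2} \sqrt{A}$ ($x{\left(A \right)} = \sqrt{2 A} = \sqrt{2} \sqrt{A}$)
$h{\left(z \right)} = \frac{48}{5}$ ($h{\left(z \right)} = - \frac{2}{5} + 5 \cdot 2 = - \frac{2}{5} + 10 = \frac{48}{5}$)
$\frac{260 + 481}{-305 + h{\left(x{\left(\left(-1\right)^{2} \right)} \right)}} = \frac{260 + 481}{-305 + \frac{48}{5}} = \frac{741}{- \frac{1477}{5}} = 741 \left(- \frac{5}{1477}\right) = - \frac{3705}{1477}$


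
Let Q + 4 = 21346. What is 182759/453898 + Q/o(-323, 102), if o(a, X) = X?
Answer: 1617622089/7716266 ≈ 209.64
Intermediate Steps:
Q = 21342 (Q = -4 + 21346 = 21342)
182759/453898 + Q/o(-323, 102) = 182759/453898 + 21342/102 = 182759*(1/453898) + 21342*(1/102) = 182759/453898 + 3557/17 = 1617622089/7716266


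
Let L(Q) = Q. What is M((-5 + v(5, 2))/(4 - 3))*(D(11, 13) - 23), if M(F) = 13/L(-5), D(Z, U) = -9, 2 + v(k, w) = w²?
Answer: 416/5 ≈ 83.200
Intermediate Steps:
v(k, w) = -2 + w²
M(F) = -13/5 (M(F) = 13/(-5) = 13*(-⅕) = -13/5)
M((-5 + v(5, 2))/(4 - 3))*(D(11, 13) - 23) = -13*(-9 - 23)/5 = -13/5*(-32) = 416/5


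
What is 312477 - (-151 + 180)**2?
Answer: 311636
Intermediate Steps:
312477 - (-151 + 180)**2 = 312477 - 1*29**2 = 312477 - 1*841 = 312477 - 841 = 311636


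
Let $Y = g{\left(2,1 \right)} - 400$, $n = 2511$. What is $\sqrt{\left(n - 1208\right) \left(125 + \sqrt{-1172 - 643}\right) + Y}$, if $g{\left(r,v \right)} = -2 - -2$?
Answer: $\sqrt{162475 + 14333 i \sqrt{15}} \approx 408.76 + 67.902 i$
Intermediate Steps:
$g{\left(r,v \right)} = 0$ ($g{\left(r,v \right)} = -2 + 2 = 0$)
$Y = -400$ ($Y = 0 - 400 = -400$)
$\sqrt{\left(n - 1208\right) \left(125 + \sqrt{-1172 - 643}\right) + Y} = \sqrt{\left(2511 - 1208\right) \left(125 + \sqrt{-1172 - 643}\right) - 400} = \sqrt{1303 \left(125 + \sqrt{-1815}\right) - 400} = \sqrt{1303 \left(125 + 11 i \sqrt{15}\right) - 400} = \sqrt{\left(162875 + 14333 i \sqrt{15}\right) - 400} = \sqrt{162475 + 14333 i \sqrt{15}}$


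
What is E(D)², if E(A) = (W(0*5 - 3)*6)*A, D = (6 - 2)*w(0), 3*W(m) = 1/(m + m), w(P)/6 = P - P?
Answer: 0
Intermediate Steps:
w(P) = 0 (w(P) = 6*(P - P) = 6*0 = 0)
W(m) = 1/(6*m) (W(m) = 1/(3*(m + m)) = 1/(3*((2*m))) = (1/(2*m))/3 = 1/(6*m))
D = 0 (D = (6 - 2)*0 = 4*0 = 0)
E(A) = -A/3 (E(A) = ((1/(6*(0*5 - 3)))*6)*A = ((1/(6*(0 - 3)))*6)*A = (((⅙)/(-3))*6)*A = (((⅙)*(-⅓))*6)*A = (-1/18*6)*A = -A/3)
E(D)² = (-⅓*0)² = 0² = 0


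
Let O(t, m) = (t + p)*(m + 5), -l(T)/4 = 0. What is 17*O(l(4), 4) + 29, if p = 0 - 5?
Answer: -736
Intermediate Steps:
p = -5
l(T) = 0 (l(T) = -4*0 = 0)
O(t, m) = (-5 + t)*(5 + m) (O(t, m) = (t - 5)*(m + 5) = (-5 + t)*(5 + m))
17*O(l(4), 4) + 29 = 17*(-25 - 5*4 + 5*0 + 4*0) + 29 = 17*(-25 - 20 + 0 + 0) + 29 = 17*(-45) + 29 = -765 + 29 = -736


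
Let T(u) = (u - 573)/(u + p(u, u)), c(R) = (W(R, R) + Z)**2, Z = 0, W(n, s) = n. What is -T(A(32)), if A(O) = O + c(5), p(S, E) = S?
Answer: 86/19 ≈ 4.5263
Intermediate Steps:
c(R) = R**2 (c(R) = (R + 0)**2 = R**2)
A(O) = 25 + O (A(O) = O + 5**2 = O + 25 = 25 + O)
T(u) = (-573 + u)/(2*u) (T(u) = (u - 573)/(u + u) = (-573 + u)/((2*u)) = (-573 + u)*(1/(2*u)) = (-573 + u)/(2*u))
-T(A(32)) = -(-573 + (25 + 32))/(2*(25 + 32)) = -(-573 + 57)/(2*57) = -(-516)/(2*57) = -1*(-86/19) = 86/19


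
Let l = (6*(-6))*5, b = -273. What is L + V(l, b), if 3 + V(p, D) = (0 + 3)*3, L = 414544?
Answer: 414550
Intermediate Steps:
l = -180 (l = -36*5 = -180)
V(p, D) = 6 (V(p, D) = -3 + (0 + 3)*3 = -3 + 3*3 = -3 + 9 = 6)
L + V(l, b) = 414544 + 6 = 414550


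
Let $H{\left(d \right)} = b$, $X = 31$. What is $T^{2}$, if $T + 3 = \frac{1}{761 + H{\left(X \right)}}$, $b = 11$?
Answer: $\frac{5359225}{595984} \approx 8.9922$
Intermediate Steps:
$H{\left(d \right)} = 11$
$T = - \frac{2315}{772}$ ($T = -3 + \frac{1}{761 + 11} = -3 + \frac{1}{772} = - \frac{2315}{772} \approx -2.9987$)
$T^{2} = \left(- \frac{2315}{772}\right)^{2} = \frac{5359225}{595984}$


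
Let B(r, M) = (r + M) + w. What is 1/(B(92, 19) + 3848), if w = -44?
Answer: 1/3915 ≈ 0.00025543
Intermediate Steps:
B(r, M) = -44 + M + r (B(r, M) = (r + M) - 44 = (M + r) - 44 = -44 + M + r)
1/(B(92, 19) + 3848) = 1/((-44 + 19 + 92) + 3848) = 1/(67 + 3848) = 1/3915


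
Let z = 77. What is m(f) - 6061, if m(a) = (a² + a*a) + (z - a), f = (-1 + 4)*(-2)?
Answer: -5906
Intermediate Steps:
f = -6 (f = 3*(-2) = -6)
m(a) = 77 - a + 2*a² (m(a) = (a² + a*a) + (77 - a) = (a² + a²) + (77 - a) = 2*a² + (77 - a) = 77 - a + 2*a²)
m(f) - 6061 = (77 - 1*(-6) + 2*(-6)²) - 6061 = (77 + 6 + 2*36) - 6061 = (77 + 6 + 72) - 6061 = 155 - 6061 = -5906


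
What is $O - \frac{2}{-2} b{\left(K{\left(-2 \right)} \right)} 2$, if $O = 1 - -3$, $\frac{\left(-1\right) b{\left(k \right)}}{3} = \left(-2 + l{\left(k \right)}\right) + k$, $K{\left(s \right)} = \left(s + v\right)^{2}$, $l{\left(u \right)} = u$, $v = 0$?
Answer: $-144$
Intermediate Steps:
$K{\left(s \right)} = s^{2}$ ($K{\left(s \right)} = \left(s + 0\right)^{2} = s^{2}$)
$b{\left(k \right)} = 6 - 6 k$ ($b{\left(k \right)} = - 3 \left(\left(-2 + k\right) + k\right) = - 3 \left(-2 + 2 k\right) = 6 - 6 k$)
$O = 4$ ($O = 1 + 3 = 4$)
$O - \frac{2}{-2} b{\left(K{\left(-2 \right)} \right)} 2 = 4 - \frac{2}{-2} \left(6 - 6 \left(-2\right)^{2}\right) 2 = 4 \left(-2\right) \left(- \frac{1}{2}\right) \left(6 - 24\right) 2 = 4 \cdot 1 \left(6 - 24\right) 2 = 4 \cdot 1 \left(-18\right) 2 = 4 \left(\left(-18\right) 2\right) = 4 \left(-36\right) = -144$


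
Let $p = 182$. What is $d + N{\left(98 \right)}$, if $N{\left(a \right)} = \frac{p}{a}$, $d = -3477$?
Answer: $- \frac{24326}{7} \approx -3475.1$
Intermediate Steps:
$N{\left(a \right)} = \frac{182}{a}$
$d + N{\left(98 \right)} = -3477 + \frac{182}{98} = -3477 + 182 \cdot \frac{1}{98} = -3477 + \frac{13}{7} = - \frac{24326}{7}$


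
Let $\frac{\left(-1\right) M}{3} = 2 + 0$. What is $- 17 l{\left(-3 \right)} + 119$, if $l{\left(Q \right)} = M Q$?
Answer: $-187$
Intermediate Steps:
$M = -6$ ($M = - 3 \left(2 + 0\right) = \left(-3\right) 2 = -6$)
$l{\left(Q \right)} = - 6 Q$
$- 17 l{\left(-3 \right)} + 119 = - 17 \left(\left(-6\right) \left(-3\right)\right) + 119 = \left(-17\right) 18 + 119 = -306 + 119 = -187$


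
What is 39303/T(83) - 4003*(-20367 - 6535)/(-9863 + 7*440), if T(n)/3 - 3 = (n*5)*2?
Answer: -753074185/47481 ≈ -15861.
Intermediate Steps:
T(n) = 9 + 30*n (T(n) = 9 + 3*((n*5)*2) = 9 + 3*((5*n)*2) = 9 + 3*(10*n) = 9 + 30*n)
39303/T(83) - 4003*(-20367 - 6535)/(-9863 + 7*440) = 39303/(9 + 30*83) - 4003*(-20367 - 6535)/(-9863 + 7*440) = 39303/(9 + 2490) - 4003*(-26902/(-9863 + 3080)) = 39303/2499 - 4003/((-6783*(-1/26902))) = 39303*(1/2499) - 4003/6783/26902 = 13101/833 - 4003*26902/6783 = 13101/833 - 107688706/6783 = -753074185/47481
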